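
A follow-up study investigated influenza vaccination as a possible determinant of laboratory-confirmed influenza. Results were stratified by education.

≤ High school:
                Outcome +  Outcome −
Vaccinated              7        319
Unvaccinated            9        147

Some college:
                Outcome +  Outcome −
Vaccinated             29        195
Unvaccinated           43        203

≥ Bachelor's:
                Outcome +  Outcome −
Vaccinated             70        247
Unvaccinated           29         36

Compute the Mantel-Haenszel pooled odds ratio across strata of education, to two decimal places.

0.50

OR_MH = Σ(aᵢdᵢ/nᵢ) / Σ(bᵢcᵢ/nᵢ), where nᵢ is the stratum total.
Stratum 1 (≤ High school): n = 482; a·d/n = 7·147/482 = 2.1349; b·c/n = 319·9/482 = 5.9564
Stratum 2 (Some college): n = 470; a·d/n = 29·203/470 = 12.5255; b·c/n = 195·43/470 = 17.8404
Stratum 3 (≥ Bachelor's): n = 382; a·d/n = 70·36/382 = 6.5969; b·c/n = 247·29/382 = 18.7513
OR_MH = (2.1349 + 12.5255 + 6.5969) / (5.9564 + 17.8404 + 18.7513) = 21.2572 / 42.5482 = 0.49960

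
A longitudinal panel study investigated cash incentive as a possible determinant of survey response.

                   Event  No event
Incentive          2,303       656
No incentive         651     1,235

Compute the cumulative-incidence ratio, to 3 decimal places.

Cells: a = 2303, b = 656, c = 651, d = 1235.
Risk in exposed = 2303/2959 = 0.77830; risk in unexposed = 651/1886 = 0.34517.
RR = 0.77830 / 0.34517 = 2.25481
The risk among the exposed is 2.25 times that among the unexposed.

2.255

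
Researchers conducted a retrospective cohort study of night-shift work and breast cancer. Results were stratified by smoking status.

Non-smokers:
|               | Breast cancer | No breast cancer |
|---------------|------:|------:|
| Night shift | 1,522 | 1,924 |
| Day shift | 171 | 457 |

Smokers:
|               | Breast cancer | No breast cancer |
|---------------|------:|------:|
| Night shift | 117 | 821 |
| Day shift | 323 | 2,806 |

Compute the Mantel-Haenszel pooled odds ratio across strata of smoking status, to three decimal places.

1.723

OR_MH = Σ(aᵢdᵢ/nᵢ) / Σ(bᵢcᵢ/nᵢ), where nᵢ is the stratum total.
Stratum 1 (Non-smokers): n = 4074; a·d/n = 1522·457/4074 = 170.7300; b·c/n = 1924·171/4074 = 80.7570
Stratum 2 (Smokers): n = 4067; a·d/n = 117·2806/4067 = 80.7234; b·c/n = 821·323/4067 = 65.2036
OR_MH = (170.7300 + 80.7234) / (80.7570 + 65.2036) = 251.4534 / 145.9606 = 1.72275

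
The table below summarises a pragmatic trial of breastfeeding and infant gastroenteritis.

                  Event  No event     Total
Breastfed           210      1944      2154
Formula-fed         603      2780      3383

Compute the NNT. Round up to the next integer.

13

Risk in treated group = 210/2154 = 0.09749; risk in control = 603/3383 = 0.17824.
Absolute risk reduction = 0.17824 − 0.09749 = 0.08075
NNT = 1 / ARR = 1 / 0.08075 = 12.384 → round up → 13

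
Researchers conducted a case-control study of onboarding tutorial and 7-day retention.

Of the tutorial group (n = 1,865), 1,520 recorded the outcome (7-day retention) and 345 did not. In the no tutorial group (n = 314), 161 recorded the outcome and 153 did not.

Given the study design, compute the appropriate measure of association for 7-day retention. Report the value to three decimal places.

From the description: a = 1520, b = 345, c = 161, d = 153.
This is a case-control study: participants were sampled on outcome status, so risks in the source population cannot be estimated directly — relative risk is not valid here. The odds ratio is the appropriate measure.
OR = (a·d)/(b·c) = (1520 × 153) / (345 × 161) = 232560 / 55545 = 4.18688

4.187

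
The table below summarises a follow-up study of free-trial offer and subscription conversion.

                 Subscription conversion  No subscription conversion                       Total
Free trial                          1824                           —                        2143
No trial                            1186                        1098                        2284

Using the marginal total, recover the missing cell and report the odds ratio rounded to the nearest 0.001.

5.294

The missing cell is in the exposed row: 2143 − 1824 = 319.
So a = 1824, b = 319, c = 1186, d = 1098.
OR = (a·d)/(b·c) = (1824 × 1098) / (319 × 1186) = 2002752 / 378334 = 5.29361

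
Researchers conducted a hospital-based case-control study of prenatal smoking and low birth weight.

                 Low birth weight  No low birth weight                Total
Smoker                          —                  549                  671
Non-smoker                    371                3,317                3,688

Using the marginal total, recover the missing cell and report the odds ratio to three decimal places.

The missing cell is in the exposed row: 671 − 549 = 122.
So a = 122, b = 549, c = 371, d = 3317.
OR = (a·d)/(b·c) = (122 × 3317) / (549 × 371) = 404674 / 203679 = 1.98682

1.987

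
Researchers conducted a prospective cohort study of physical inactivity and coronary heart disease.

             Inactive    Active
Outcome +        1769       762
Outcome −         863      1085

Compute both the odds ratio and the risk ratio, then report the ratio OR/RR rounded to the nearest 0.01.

Reading the table with exposure as columns: a = 1769 (Inactive, case), b = 863 (Inactive, non-case), c = 762 (Active, case), d = 1085.
OR = (1769·1085)/(863·762) = 1919365/657606 = 2.91872
Risk in exposed = 1769/2632 = 0.67211; risk in unexposed = 762/1847 = 0.41256; RR = 1.62912
OR/RR = 2.91872 / 1.62912 = 1.79159
The outcome is not rare, so the OR lies further from 1 than the RR.

1.79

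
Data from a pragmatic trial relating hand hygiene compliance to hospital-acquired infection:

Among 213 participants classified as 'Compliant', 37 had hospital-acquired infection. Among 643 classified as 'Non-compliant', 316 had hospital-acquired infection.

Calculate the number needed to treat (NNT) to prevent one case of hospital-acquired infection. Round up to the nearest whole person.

4

Risk in treated group = 37/213 = 0.17371; risk in control = 316/643 = 0.49145.
Absolute risk reduction = 0.49145 − 0.17371 = 0.31774
NNT = 1 / ARR = 1 / 0.31774 = 3.147 → round up → 4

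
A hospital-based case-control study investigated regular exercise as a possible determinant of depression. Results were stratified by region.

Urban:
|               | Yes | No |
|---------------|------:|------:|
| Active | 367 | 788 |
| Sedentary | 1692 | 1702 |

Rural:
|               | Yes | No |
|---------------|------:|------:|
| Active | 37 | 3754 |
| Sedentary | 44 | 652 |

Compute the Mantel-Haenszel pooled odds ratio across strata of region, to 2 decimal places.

0.43

OR_MH = Σ(aᵢdᵢ/nᵢ) / Σ(bᵢcᵢ/nᵢ), where nᵢ is the stratum total.
Stratum 1 (Urban): n = 4549; a·d/n = 367·1702/4549 = 137.3124; b·c/n = 788·1692/4549 = 293.0965
Stratum 2 (Rural): n = 4487; a·d/n = 37·652/4487 = 5.3764; b·c/n = 3754·44/4487 = 36.8121
OR_MH = (137.3124 + 5.3764) / (293.0965 + 36.8121) = 142.6888 / 329.9086 = 0.43251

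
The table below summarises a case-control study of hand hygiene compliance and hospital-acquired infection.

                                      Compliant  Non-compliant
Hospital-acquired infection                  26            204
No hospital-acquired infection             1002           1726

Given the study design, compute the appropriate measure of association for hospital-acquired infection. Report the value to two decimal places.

0.22

Reading the table with exposure as columns: a = 26 (Compliant, case), b = 1002 (Compliant, non-case), c = 204 (Non-compliant, case), d = 1726.
This is a case-control study: participants were sampled on outcome status, so risks in the source population cannot be estimated directly — relative risk is not valid here. The odds ratio is the appropriate measure.
OR = (a·d)/(b·c) = (26 × 1726) / (1002 × 204) = 44876 / 204408 = 0.21954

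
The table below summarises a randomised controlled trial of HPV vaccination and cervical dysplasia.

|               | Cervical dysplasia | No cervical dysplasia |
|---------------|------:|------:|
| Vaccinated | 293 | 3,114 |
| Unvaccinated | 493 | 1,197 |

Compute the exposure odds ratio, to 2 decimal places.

Cells: a = 293, b = 3114, c = 493, d = 1197.
OR = (a·d)/(b·c) = (293 × 1197) / (3114 × 493) = 350721 / 1535202 = 0.22845
Exposure is associated with lower odds of cervical dysplasia (OR = 0.23 < 1).

0.23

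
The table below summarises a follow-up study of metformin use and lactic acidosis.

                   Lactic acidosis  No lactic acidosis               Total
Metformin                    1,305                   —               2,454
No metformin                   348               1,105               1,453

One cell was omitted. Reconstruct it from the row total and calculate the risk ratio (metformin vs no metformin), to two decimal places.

The missing cell is in the exposed row: 2454 − 1305 = 1149.
So a = 1305, b = 1149, c = 348, d = 1105.
RR = [a/(a+b)] / [c/(c+d)] = (1305/2454) / (348/1453) = 0.53178/0.23950 = 2.22035

2.22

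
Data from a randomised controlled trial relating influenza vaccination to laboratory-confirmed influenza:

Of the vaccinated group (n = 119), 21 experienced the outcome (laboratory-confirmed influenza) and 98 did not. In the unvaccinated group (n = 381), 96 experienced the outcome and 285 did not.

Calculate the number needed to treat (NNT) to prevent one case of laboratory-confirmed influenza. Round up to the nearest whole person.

Risk in treated group = 21/119 = 0.17647; risk in control = 96/381 = 0.25197.
Absolute risk reduction = 0.25197 − 0.17647 = 0.07550
NNT = 1 / ARR = 1 / 0.07550 = 13.245 → round up → 14

14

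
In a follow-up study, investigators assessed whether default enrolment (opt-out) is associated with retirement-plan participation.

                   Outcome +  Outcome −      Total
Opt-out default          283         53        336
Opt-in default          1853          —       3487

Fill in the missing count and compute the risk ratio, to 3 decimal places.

The missing cell is in the unexposed row: 3487 − 1853 = 1634.
So a = 283, b = 53, c = 1853, d = 1634.
RR = [a/(a+b)] / [c/(c+d)] = (283/336) / (1853/3487) = 0.84226/0.53140 = 1.58498

1.585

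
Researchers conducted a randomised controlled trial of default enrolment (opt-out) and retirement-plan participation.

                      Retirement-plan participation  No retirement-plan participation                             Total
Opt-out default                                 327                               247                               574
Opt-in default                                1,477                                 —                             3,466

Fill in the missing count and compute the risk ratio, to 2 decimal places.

1.34

The missing cell is in the unexposed row: 3466 − 1477 = 1989.
So a = 327, b = 247, c = 1477, d = 1989.
RR = [a/(a+b)] / [c/(c+d)] = (327/574) / (1477/3466) = 0.56969/0.42614 = 1.33685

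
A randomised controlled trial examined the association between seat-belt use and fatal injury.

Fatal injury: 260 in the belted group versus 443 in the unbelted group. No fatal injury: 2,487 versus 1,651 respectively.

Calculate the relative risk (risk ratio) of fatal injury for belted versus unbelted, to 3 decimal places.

0.447

From the description: a = 260, b = 2487, c = 443, d = 1651.
Risk in exposed = 260/2747 = 0.09465; risk in unexposed = 443/2094 = 0.21156.
RR = 0.09465 / 0.21156 = 0.44739
The risk is 55% lower among the exposed than among the unexposed.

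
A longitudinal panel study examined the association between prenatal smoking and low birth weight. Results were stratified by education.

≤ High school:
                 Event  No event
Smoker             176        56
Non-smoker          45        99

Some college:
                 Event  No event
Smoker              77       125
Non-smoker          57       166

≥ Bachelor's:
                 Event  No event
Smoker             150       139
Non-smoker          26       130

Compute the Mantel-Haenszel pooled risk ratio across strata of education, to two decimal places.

2.24

RR_MH = Σ(aᵢ·n₀ᵢ/nᵢ) / Σ(cᵢ·n₁ᵢ/nᵢ), with n₁ᵢ = aᵢ+bᵢ (exposed), n₀ᵢ = cᵢ+dᵢ (unexposed), nᵢ = n₁ᵢ+n₀ᵢ.
Stratum 1 (≤ High school): n₁ = 232, n₀ = 144, n = 376; a·n₀/n = 176·144/376 = 67.4043; c·n₁/n = 45·232/376 = 27.7660
Stratum 2 (Some college): n₁ = 202, n₀ = 223, n = 425; a·n₀/n = 77·223/425 = 40.4024; c·n₁/n = 57·202/425 = 27.0918
Stratum 3 (≥ Bachelor's): n₁ = 289, n₀ = 156, n = 445; a·n₀/n = 150·156/445 = 52.5843; c·n₁/n = 26·289/445 = 16.8854
RR_MH = (67.4043 + 40.4024 + 52.5843) / (27.7660 + 27.0918 + 16.8854) = 160.3909 / 71.7431 = 2.23563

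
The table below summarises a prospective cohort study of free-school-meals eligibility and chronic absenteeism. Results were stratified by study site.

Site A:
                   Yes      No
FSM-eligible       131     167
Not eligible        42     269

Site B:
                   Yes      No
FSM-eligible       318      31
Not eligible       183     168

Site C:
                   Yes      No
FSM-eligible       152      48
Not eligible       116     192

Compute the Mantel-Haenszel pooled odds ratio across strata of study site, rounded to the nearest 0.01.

6.27

OR_MH = Σ(aᵢdᵢ/nᵢ) / Σ(bᵢcᵢ/nᵢ), where nᵢ is the stratum total.
Stratum 1 (Site A): n = 609; a·d/n = 131·269/609 = 57.8637; b·c/n = 167·42/609 = 11.5172
Stratum 2 (Site B): n = 700; a·d/n = 318·168/700 = 76.3200; b·c/n = 31·183/700 = 8.1043
Stratum 3 (Site C): n = 508; a·d/n = 152·192/508 = 57.4488; b·c/n = 48·116/508 = 10.9606
OR_MH = (57.8637 + 76.3200 + 57.4488) / (11.5172 + 8.1043 + 10.9606) = 191.6325 / 30.5822 = 6.26615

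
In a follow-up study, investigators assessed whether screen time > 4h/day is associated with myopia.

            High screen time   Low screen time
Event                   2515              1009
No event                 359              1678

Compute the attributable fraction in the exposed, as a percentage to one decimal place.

57.1

Reading the table with exposure as columns: a = 2515 (High screen time, case), b = 359 (High screen time, non-case), c = 1009 (Low screen time, case), d = 1678.
Risk in exposed = 2515/2874 = 0.87509; risk in unexposed = 1009/2687 = 0.37551.
RR = 0.87509/0.37551 = 2.33039
AR% = (RR − 1)/RR × 100 = (2.33039 − 1)/2.33039 × 100 = 57.0886%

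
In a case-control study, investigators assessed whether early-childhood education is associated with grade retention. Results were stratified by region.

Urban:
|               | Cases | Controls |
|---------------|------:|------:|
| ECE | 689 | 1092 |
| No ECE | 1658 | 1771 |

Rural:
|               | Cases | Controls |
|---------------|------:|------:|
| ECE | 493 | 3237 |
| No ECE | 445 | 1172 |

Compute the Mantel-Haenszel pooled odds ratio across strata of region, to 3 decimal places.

OR_MH = Σ(aᵢdᵢ/nᵢ) / Σ(bᵢcᵢ/nᵢ), where nᵢ is the stratum total.
Stratum 1 (Urban): n = 5210; a·d/n = 689·1771/5210 = 234.2071; b·c/n = 1092·1658/5210 = 347.5117
Stratum 2 (Rural): n = 5347; a·d/n = 493·1172/5347 = 108.0598; b·c/n = 3237·445/5347 = 269.3969
OR_MH = (234.2071 + 108.0598) / (347.5117 + 269.3969) = 342.2669 / 616.9086 = 0.55481

0.555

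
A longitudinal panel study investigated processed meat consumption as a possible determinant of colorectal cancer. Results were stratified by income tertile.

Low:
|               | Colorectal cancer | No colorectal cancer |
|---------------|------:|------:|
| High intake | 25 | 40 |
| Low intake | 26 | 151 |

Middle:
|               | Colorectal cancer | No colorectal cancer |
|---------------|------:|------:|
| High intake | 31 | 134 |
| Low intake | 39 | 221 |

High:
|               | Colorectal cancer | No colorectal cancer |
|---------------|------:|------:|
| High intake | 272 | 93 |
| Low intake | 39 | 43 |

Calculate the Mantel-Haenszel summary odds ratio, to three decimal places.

OR_MH = Σ(aᵢdᵢ/nᵢ) / Σ(bᵢcᵢ/nᵢ), where nᵢ is the stratum total.
Stratum 1 (Low): n = 242; a·d/n = 25·151/242 = 15.5992; b·c/n = 40·26/242 = 4.2975
Stratum 2 (Middle): n = 425; a·d/n = 31·221/425 = 16.1200; b·c/n = 134·39/425 = 12.2965
Stratum 3 (High): n = 447; a·d/n = 272·43/447 = 26.1655; b·c/n = 93·39/447 = 8.1141
OR_MH = (15.5992 + 16.1200 + 26.1655) / (4.2975 + 12.2965 + 8.1141) = 57.8847 / 24.7081 = 2.34274

2.343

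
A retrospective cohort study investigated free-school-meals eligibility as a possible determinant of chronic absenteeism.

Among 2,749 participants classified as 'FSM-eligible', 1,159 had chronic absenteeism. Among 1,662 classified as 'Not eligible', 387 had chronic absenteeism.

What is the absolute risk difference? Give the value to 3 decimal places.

0.189

From the description: a = 1159, b = 1590, c = 387, d = 1275.
Risk in exposed = 1159/2749 = 0.421608; risk in unexposed = 387/1662 = 0.232852.
Risk difference = 0.421608 − 0.232852 = 0.188756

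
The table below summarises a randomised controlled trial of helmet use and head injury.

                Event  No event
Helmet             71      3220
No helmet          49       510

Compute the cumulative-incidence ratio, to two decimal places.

0.25

Cells: a = 71, b = 3220, c = 49, d = 510.
Risk in exposed = 71/3291 = 0.02157; risk in unexposed = 49/559 = 0.08766.
RR = 0.02157 / 0.08766 = 0.24612
The risk is 75% lower among the exposed than among the unexposed.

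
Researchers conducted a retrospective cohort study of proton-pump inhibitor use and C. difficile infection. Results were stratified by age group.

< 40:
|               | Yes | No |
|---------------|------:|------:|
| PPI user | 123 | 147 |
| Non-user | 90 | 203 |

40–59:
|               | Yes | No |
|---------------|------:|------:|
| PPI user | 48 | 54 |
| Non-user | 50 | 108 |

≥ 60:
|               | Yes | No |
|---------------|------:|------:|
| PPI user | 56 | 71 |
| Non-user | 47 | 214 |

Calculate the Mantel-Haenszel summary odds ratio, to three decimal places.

2.240

OR_MH = Σ(aᵢdᵢ/nᵢ) / Σ(bᵢcᵢ/nᵢ), where nᵢ is the stratum total.
Stratum 1 (< 40): n = 563; a·d/n = 123·203/563 = 44.3499; b·c/n = 147·90/563 = 23.4991
Stratum 2 (40–59): n = 260; a·d/n = 48·108/260 = 19.9385; b·c/n = 54·50/260 = 10.3846
Stratum 3 (≥ 60): n = 388; a·d/n = 56·214/388 = 30.8866; b·c/n = 71·47/388 = 8.6005
OR_MH = (44.3499 + 19.9385 + 30.8866) / (23.4991 + 10.3846 + 8.6005) = 95.1750 / 42.4842 = 2.24024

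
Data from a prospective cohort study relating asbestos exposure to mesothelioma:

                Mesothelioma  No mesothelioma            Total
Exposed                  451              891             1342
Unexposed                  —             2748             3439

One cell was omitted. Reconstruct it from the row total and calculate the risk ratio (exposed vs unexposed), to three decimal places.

1.673

The missing cell is in the unexposed row: 3439 − 2748 = 691.
So a = 451, b = 891, c = 691, d = 2748.
RR = [a/(a+b)] / [c/(c+d)] = (451/1342) / (691/3439) = 0.33607/0.20093 = 1.67255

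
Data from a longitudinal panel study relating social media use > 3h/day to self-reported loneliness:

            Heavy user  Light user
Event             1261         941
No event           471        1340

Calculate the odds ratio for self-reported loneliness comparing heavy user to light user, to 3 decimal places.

3.812

Reading the table with exposure as columns: a = 1261 (Heavy user, case), b = 471 (Heavy user, non-case), c = 941 (Light user, case), d = 1340.
OR = (a·d)/(b·c) = (1261 × 1340) / (471 × 941) = 1689740 / 443211 = 3.81250
The odds of self-reported loneliness are about 3.81 times as high in the heavy user group.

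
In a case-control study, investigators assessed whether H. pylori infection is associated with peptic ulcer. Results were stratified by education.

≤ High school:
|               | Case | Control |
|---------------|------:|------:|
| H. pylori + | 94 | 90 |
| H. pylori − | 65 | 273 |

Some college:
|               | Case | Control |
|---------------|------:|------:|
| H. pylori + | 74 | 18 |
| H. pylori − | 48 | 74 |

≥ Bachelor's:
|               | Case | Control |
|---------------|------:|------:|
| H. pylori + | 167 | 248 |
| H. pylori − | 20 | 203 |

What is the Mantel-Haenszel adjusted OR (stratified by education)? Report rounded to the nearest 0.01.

OR_MH = Σ(aᵢdᵢ/nᵢ) / Σ(bᵢcᵢ/nᵢ), where nᵢ is the stratum total.
Stratum 1 (≤ High school): n = 522; a·d/n = 94·273/522 = 49.1609; b·c/n = 90·65/522 = 11.2069
Stratum 2 (Some college): n = 214; a·d/n = 74·74/214 = 25.5888; b·c/n = 18·48/214 = 4.0374
Stratum 3 (≥ Bachelor's): n = 638; a·d/n = 167·203/638 = 53.1364; b·c/n = 248·20/638 = 7.7743
OR_MH = (49.1609 + 25.5888 + 53.1364) / (11.2069 + 4.0374 + 7.7743) = 127.8861 / 23.0186 = 5.55578

5.56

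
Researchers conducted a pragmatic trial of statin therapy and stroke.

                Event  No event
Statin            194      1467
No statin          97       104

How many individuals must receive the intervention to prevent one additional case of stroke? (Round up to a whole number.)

3

Risk in treated group = 194/1661 = 0.11680; risk in control = 97/201 = 0.48259.
Absolute risk reduction = 0.48259 − 0.11680 = 0.36579
NNT = 1 / ARR = 1 / 0.36579 = 2.734 → round up → 3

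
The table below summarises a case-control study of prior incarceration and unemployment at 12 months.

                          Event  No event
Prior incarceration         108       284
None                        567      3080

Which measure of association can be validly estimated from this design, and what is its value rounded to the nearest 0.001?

Cells: a = 108, b = 284, c = 567, d = 3080.
This is a case-control study: participants were sampled on outcome status, so risks in the source population cannot be estimated directly — relative risk is not valid here. The odds ratio is the appropriate measure.
OR = (a·d)/(b·c) = (108 × 3080) / (284 × 567) = 332640 / 161028 = 2.06573

2.066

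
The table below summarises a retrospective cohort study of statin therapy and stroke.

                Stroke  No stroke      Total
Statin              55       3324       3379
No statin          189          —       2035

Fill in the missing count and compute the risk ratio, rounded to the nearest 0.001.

The missing cell is in the unexposed row: 2035 − 189 = 1846.
So a = 55, b = 3324, c = 189, d = 1846.
RR = [a/(a+b)] / [c/(c+d)] = (55/3379) / (189/2035) = 0.01628/0.09287 = 0.17526

0.175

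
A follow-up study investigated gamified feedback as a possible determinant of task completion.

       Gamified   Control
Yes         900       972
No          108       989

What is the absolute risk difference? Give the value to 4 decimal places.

Reading the table with exposure as columns: a = 900 (Gamified, case), b = 108 (Gamified, non-case), c = 972 (Control, case), d = 989.
Risk in exposed = 900/1008 = 0.892857; risk in unexposed = 972/1961 = 0.495665.
Risk difference = 0.892857 − 0.495665 = 0.397192

0.3972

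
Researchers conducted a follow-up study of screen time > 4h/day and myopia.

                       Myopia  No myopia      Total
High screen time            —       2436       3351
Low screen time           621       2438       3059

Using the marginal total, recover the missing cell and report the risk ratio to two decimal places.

The missing cell is in the exposed row: 3351 − 2436 = 915.
So a = 915, b = 2436, c = 621, d = 2438.
RR = [a/(a+b)] / [c/(c+d)] = (915/3351) / (621/3059) = 0.27305/0.20301 = 1.34504

1.35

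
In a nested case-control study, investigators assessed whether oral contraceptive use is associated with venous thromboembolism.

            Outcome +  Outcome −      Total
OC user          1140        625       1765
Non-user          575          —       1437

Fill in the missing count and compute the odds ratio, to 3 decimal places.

The missing cell is in the unexposed row: 1437 − 575 = 862.
So a = 1140, b = 625, c = 575, d = 862.
OR = (a·d)/(b·c) = (1140 × 862) / (625 × 575) = 982680 / 359375 = 2.73441

2.734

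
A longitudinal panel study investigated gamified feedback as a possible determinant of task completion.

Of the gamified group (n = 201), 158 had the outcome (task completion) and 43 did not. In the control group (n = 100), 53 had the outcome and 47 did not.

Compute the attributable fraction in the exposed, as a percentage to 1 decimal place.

From the description: a = 158, b = 43, c = 53, d = 47.
Risk in exposed = 158/201 = 0.78607; risk in unexposed = 53/100 = 0.53000.
RR = 0.78607/0.53000 = 1.48315
AR% = (RR − 1)/RR × 100 = (1.48315 − 1)/1.48315 × 100 = 32.5759%

32.6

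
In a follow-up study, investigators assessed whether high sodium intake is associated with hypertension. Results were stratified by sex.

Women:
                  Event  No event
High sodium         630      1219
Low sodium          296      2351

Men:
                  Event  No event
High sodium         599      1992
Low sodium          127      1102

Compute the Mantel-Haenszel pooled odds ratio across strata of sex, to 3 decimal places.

3.429

OR_MH = Σ(aᵢdᵢ/nᵢ) / Σ(bᵢcᵢ/nᵢ), where nᵢ is the stratum total.
Stratum 1 (Women): n = 4496; a·d/n = 630·2351/4496 = 329.4328; b·c/n = 1219·296/4496 = 80.2544
Stratum 2 (Men): n = 3820; a·d/n = 599·1102/3820 = 172.8005; b·c/n = 1992·127/3820 = 66.2262
OR_MH = (329.4328 + 172.8005) / (80.2544 + 66.2262) = 502.2334 / 146.4806 = 3.42867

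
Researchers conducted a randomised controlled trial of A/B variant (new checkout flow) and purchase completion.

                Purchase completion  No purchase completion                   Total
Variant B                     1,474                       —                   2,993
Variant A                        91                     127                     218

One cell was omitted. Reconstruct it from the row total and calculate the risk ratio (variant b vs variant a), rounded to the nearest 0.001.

The missing cell is in the exposed row: 2993 − 1474 = 1519.
So a = 1474, b = 1519, c = 91, d = 127.
RR = [a/(a+b)] / [c/(c+d)] = (1474/2993) / (91/218) = 0.49248/0.41743 = 1.17979

1.180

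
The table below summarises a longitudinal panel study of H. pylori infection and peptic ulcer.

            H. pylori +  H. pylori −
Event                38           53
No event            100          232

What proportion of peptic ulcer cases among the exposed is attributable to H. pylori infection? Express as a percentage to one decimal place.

32.5

Reading the table with exposure as columns: a = 38 (H. pylori +, case), b = 100 (H. pylori +, non-case), c = 53 (H. pylori −, case), d = 232.
Risk in exposed = 38/138 = 0.27536; risk in unexposed = 53/285 = 0.18596.
RR = 0.27536/0.18596 = 1.48072
AR% = (RR − 1)/RR × 100 = (1.48072 − 1)/1.48072 × 100 = 32.4654%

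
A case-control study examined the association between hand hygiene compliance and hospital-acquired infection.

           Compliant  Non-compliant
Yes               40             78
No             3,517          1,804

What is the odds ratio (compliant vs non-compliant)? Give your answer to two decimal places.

0.26

Reading the table with exposure as columns: a = 40 (Compliant, case), b = 3517 (Compliant, non-case), c = 78 (Non-compliant, case), d = 1804.
OR = (a·d)/(b·c) = (40 × 1804) / (3517 × 78) = 72160 / 274326 = 0.26304
Exposure is associated with lower odds of hospital-acquired infection (OR = 0.26 < 1).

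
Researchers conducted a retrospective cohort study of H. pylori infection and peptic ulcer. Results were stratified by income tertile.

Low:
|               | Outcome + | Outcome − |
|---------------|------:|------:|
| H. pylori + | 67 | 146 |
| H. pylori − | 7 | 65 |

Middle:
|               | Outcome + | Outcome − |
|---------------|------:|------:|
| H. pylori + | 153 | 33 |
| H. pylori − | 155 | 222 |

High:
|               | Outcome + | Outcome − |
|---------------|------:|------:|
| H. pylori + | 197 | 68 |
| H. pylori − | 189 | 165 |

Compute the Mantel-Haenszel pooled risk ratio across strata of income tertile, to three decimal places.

RR_MH = Σ(aᵢ·n₀ᵢ/nᵢ) / Σ(cᵢ·n₁ᵢ/nᵢ), with n₁ᵢ = aᵢ+bᵢ (exposed), n₀ᵢ = cᵢ+dᵢ (unexposed), nᵢ = n₁ᵢ+n₀ᵢ.
Stratum 1 (Low): n₁ = 213, n₀ = 72, n = 285; a·n₀/n = 67·72/285 = 16.9263; c·n₁/n = 7·213/285 = 5.2316
Stratum 2 (Middle): n₁ = 186, n₀ = 377, n = 563; a·n₀/n = 153·377/563 = 102.4529; c·n₁/n = 155·186/563 = 51.2078
Stratum 3 (High): n₁ = 265, n₀ = 354, n = 619; a·n₀/n = 197·354/619 = 112.6624; c·n₁/n = 189·265/619 = 80.9128
RR_MH = (16.9263 + 102.4529 + 112.6624) / (5.2316 + 51.2078 + 80.9128) = 232.0416 / 137.3522 = 1.68939

1.689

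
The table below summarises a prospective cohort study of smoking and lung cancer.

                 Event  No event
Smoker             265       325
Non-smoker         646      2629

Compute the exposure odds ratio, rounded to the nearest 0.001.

Cells: a = 265, b = 325, c = 646, d = 2629.
OR = (a·d)/(b·c) = (265 × 2629) / (325 × 646) = 696685 / 209950 = 3.31834
The odds of lung cancer are about 3.32 times as high in the smoker group.

3.318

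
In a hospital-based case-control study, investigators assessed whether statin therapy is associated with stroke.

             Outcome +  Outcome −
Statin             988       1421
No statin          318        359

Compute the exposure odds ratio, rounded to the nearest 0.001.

0.785

Cells: a = 988, b = 1421, c = 318, d = 359.
OR = (a·d)/(b·c) = (988 × 359) / (1421 × 318) = 354692 / 451878 = 0.78493
Exposure is associated with lower odds of stroke (OR = 0.78 < 1).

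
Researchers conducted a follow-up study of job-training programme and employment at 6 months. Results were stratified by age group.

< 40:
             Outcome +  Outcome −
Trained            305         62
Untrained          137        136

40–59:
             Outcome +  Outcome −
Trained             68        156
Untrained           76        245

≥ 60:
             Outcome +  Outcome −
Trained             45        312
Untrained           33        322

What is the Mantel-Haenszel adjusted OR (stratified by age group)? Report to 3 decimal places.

OR_MH = Σ(aᵢdᵢ/nᵢ) / Σ(bᵢcᵢ/nᵢ), where nᵢ is the stratum total.
Stratum 1 (< 40): n = 640; a·d/n = 305·136/640 = 64.8125; b·c/n = 62·137/640 = 13.2719
Stratum 2 (40–59): n = 545; a·d/n = 68·245/545 = 30.5688; b·c/n = 156·76/545 = 21.7541
Stratum 3 (≥ 60): n = 712; a·d/n = 45·322/712 = 20.3511; b·c/n = 312·33/712 = 14.4607
OR_MH = (64.8125 + 30.5688 + 20.3511) / (13.2719 + 21.7541 + 14.4607) = 115.7324 / 49.4867 = 2.33866

2.339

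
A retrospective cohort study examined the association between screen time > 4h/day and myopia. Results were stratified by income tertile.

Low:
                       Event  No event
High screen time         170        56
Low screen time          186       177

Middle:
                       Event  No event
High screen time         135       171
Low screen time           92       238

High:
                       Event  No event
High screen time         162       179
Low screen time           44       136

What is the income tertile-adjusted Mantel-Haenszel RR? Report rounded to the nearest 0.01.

RR_MH = Σ(aᵢ·n₀ᵢ/nᵢ) / Σ(cᵢ·n₁ᵢ/nᵢ), with n₁ᵢ = aᵢ+bᵢ (exposed), n₀ᵢ = cᵢ+dᵢ (unexposed), nᵢ = n₁ᵢ+n₀ᵢ.
Stratum 1 (Low): n₁ = 226, n₀ = 363, n = 589; a·n₀/n = 170·363/589 = 104.7708; c·n₁/n = 186·226/589 = 71.3684
Stratum 2 (Middle): n₁ = 306, n₀ = 330, n = 636; a·n₀/n = 135·330/636 = 70.0472; c·n₁/n = 92·306/636 = 44.2642
Stratum 3 (High): n₁ = 341, n₀ = 180, n = 521; a·n₀/n = 162·180/521 = 55.9693; c·n₁/n = 44·341/521 = 28.7985
RR_MH = (104.7708 + 70.0472 + 55.9693) / (71.3684 + 44.2642 + 28.7985) = 230.7873 / 144.4310 = 1.59791

1.60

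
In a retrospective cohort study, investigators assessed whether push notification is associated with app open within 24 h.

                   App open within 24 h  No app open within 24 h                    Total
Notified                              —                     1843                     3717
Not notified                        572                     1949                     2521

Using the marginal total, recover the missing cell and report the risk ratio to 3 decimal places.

2.222

The missing cell is in the exposed row: 3717 − 1843 = 1874.
So a = 1874, b = 1843, c = 572, d = 1949.
RR = [a/(a+b)] / [c/(c+d)] = (1874/3717) / (572/2521) = 0.50417/0.22689 = 2.22205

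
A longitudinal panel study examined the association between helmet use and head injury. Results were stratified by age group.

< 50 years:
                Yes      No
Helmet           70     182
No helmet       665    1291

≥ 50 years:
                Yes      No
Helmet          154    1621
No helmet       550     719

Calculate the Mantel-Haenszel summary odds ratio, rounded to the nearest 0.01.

OR_MH = Σ(aᵢdᵢ/nᵢ) / Σ(bᵢcᵢ/nᵢ), where nᵢ is the stratum total.
Stratum 1 (< 50 years): n = 2208; a·d/n = 70·1291/2208 = 40.9284; b·c/n = 182·665/2208 = 54.8143
Stratum 2 (≥ 50 years): n = 3044; a·d/n = 154·719/3044 = 36.3752; b·c/n = 1621·550/3044 = 292.8876
OR_MH = (40.9284 + 36.3752) / (54.8143 + 292.8876) = 77.3036 / 347.7020 = 0.22233

0.22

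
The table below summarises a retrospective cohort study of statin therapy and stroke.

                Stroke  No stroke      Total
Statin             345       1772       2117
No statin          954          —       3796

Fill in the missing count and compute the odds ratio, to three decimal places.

0.580

The missing cell is in the unexposed row: 3796 − 954 = 2842.
So a = 345, b = 1772, c = 954, d = 2842.
OR = (a·d)/(b·c) = (345 × 2842) / (1772 × 954) = 980490 / 1690488 = 0.58000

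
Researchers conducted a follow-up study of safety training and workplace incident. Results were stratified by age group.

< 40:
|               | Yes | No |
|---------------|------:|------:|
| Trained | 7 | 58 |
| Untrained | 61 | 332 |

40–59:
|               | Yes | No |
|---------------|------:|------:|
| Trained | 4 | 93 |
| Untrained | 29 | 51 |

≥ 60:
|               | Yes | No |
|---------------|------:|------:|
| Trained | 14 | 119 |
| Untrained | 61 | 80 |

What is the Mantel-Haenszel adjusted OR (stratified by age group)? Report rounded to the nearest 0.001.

OR_MH = Σ(aᵢdᵢ/nᵢ) / Σ(bᵢcᵢ/nᵢ), where nᵢ is the stratum total.
Stratum 1 (< 40): n = 458; a·d/n = 7·332/458 = 5.0742; b·c/n = 58·61/458 = 7.7249
Stratum 2 (40–59): n = 177; a·d/n = 4·51/177 = 1.1525; b·c/n = 93·29/177 = 15.2373
Stratum 3 (≥ 60): n = 274; a·d/n = 14·80/274 = 4.0876; b·c/n = 119·61/274 = 26.4927
OR_MH = (5.0742 + 1.1525 + 4.0876) / (7.7249 + 15.2373 + 26.4927) = 10.3144 / 49.4549 = 0.20856

0.209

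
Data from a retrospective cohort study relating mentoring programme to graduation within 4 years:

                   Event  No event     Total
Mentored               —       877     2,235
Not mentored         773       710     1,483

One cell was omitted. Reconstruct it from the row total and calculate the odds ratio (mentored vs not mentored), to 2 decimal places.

1.42

The missing cell is in the exposed row: 2235 − 877 = 1358.
So a = 1358, b = 877, c = 773, d = 710.
OR = (a·d)/(b·c) = (1358 × 710) / (877 × 773) = 964180 / 677921 = 1.42226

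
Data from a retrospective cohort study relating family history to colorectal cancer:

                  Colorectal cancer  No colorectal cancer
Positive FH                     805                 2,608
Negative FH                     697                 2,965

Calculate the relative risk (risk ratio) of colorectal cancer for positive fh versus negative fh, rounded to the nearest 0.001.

1.239

Cells: a = 805, b = 2608, c = 697, d = 2965.
Risk in exposed = 805/3413 = 0.23586; risk in unexposed = 697/3662 = 0.19033.
RR = 0.23586 / 0.19033 = 1.23921
The risk among the exposed is 1.24 times that among the unexposed.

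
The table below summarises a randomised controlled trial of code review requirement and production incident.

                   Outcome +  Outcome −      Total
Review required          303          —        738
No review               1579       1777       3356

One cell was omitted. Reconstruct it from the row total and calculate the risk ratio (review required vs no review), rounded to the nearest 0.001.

0.873

The missing cell is in the exposed row: 738 − 303 = 435.
So a = 303, b = 435, c = 1579, d = 1777.
RR = [a/(a+b)] / [c/(c+d)] = (303/738) / (1579/3356) = 0.41057/0.47050 = 0.87262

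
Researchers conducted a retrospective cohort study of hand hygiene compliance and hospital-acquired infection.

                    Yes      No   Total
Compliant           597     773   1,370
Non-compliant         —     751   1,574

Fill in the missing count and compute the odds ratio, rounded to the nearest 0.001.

The missing cell is in the unexposed row: 1574 − 751 = 823.
So a = 597, b = 773, c = 823, d = 751.
OR = (a·d)/(b·c) = (597 × 751) / (773 × 823) = 448347 / 636179 = 0.70475

0.705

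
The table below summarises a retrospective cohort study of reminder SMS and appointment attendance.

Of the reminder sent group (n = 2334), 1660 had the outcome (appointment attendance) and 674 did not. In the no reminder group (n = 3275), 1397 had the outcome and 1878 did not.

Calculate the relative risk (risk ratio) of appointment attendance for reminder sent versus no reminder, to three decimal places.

1.667

From the description: a = 1660, b = 674, c = 1397, d = 1878.
Risk in exposed = 1660/2334 = 0.71123; risk in unexposed = 1397/3275 = 0.42656.
RR = 0.71123 / 0.42656 = 1.66733
The risk among the exposed is 1.67 times that among the unexposed.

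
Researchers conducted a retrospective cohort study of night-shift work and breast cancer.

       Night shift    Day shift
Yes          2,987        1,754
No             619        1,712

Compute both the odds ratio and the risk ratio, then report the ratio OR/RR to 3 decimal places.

Reading the table with exposure as columns: a = 2987 (Night shift, case), b = 619 (Night shift, non-case), c = 1754 (Day shift, case), d = 1712.
OR = (2987·1712)/(619·1754) = 5113744/1085726 = 4.70998
Risk in exposed = 2987/3606 = 0.82834; risk in unexposed = 1754/3466 = 0.50606; RR = 1.63685
OR/RR = 4.70998 / 1.63685 = 2.87747
The outcome is not rare, so the OR lies further from 1 than the RR.

2.877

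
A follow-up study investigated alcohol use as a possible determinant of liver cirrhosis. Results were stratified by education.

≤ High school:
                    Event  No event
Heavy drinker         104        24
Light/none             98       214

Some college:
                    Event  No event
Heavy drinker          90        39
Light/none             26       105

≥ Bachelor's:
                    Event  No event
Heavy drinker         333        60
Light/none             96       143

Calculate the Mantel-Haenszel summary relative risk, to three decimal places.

2.423

RR_MH = Σ(aᵢ·n₀ᵢ/nᵢ) / Σ(cᵢ·n₁ᵢ/nᵢ), with n₁ᵢ = aᵢ+bᵢ (exposed), n₀ᵢ = cᵢ+dᵢ (unexposed), nᵢ = n₁ᵢ+n₀ᵢ.
Stratum 1 (≤ High school): n₁ = 128, n₀ = 312, n = 440; a·n₀/n = 104·312/440 = 73.7455; c·n₁/n = 98·128/440 = 28.5091
Stratum 2 (Some college): n₁ = 129, n₀ = 131, n = 260; a·n₀/n = 90·131/260 = 45.3462; c·n₁/n = 26·129/260 = 12.9000
Stratum 3 (≥ Bachelor's): n₁ = 393, n₀ = 239, n = 632; a·n₀/n = 333·239/632 = 125.9288; c·n₁/n = 96·393/632 = 59.6962
RR_MH = (73.7455 + 45.3462 + 125.9288) / (28.5091 + 12.9000 + 59.6962) = 245.0204 / 101.1053 = 2.42342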